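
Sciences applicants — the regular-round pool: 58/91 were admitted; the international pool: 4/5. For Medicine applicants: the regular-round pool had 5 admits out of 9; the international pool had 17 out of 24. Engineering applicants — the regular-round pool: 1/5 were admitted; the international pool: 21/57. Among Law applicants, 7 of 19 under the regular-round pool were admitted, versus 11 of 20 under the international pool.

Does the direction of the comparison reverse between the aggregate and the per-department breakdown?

Sciences: the regular-round pool 58/91 = 63.7%, the international pool 4/5 = 80.0% → the international pool
Medicine: the regular-round pool 5/9 = 55.6%, the international pool 17/24 = 70.8% → the international pool
Engineering: the regular-round pool 1/5 = 20.0%, the international pool 21/57 = 36.8% → the international pool
Law: the regular-round pool 7/19 = 36.8%, the international pool 11/20 = 55.0% → the international pool
Overall: the regular-round pool 71/124 = 57.3%, the international pool 53/106 = 50.0% → the regular-round pool
The international pool wins each department group but the regular-round pool wins overall — the comparison reverses. The international pool's applicants skew toward Engineering, which has a lower base rate.

Yes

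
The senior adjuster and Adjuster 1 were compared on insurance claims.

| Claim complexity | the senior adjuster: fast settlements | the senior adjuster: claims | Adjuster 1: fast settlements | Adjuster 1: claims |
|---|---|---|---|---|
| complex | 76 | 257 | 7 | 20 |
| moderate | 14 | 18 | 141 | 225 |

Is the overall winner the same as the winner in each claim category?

No

Complex: the senior adjuster 76/257 = 29.6%, Adjuster 1 7/20 = 35.0% → Adjuster 1
Moderate: the senior adjuster 14/18 = 77.8%, Adjuster 1 141/225 = 62.7% → the senior adjuster
Overall: the senior adjuster 90/275 = 32.7%, Adjuster 1 148/245 = 60.4% → Adjuster 1
Neither sweeps: the senior adjuster wins 1 of 2 groups, Adjuster 1 wins 1. Adjuster 1 wins overall but not every group — no Simpson reversal.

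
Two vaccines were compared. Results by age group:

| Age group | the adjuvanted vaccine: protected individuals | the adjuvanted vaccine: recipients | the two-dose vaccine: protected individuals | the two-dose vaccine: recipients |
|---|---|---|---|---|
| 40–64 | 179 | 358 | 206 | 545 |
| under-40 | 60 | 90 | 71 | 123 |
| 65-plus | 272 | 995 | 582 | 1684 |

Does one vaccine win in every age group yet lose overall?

40–64: the adjuvanted vaccine 179/358 = 50.0%, the two-dose vaccine 206/545 = 37.8% → the adjuvanted vaccine
Under-40: the adjuvanted vaccine 60/90 = 66.7%, the two-dose vaccine 71/123 = 57.7% → the adjuvanted vaccine
65-plus: the adjuvanted vaccine 272/995 = 27.3%, the two-dose vaccine 582/1684 = 34.6% → the two-dose vaccine
Overall: the adjuvanted vaccine 511/1443 = 35.4%, the two-dose vaccine 859/2352 = 36.5% → the two-dose vaccine
Neither sweeps: the adjuvanted vaccine wins 2 of 3 groups, the two-dose vaccine wins 1. The two-dose vaccine wins overall but not every group — no Simpson reversal.

No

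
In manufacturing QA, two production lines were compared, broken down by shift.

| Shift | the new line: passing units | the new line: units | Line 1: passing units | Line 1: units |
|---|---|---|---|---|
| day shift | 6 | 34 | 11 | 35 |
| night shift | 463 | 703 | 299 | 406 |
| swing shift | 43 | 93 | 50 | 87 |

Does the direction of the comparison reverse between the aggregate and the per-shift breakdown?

No

Day shift: the new line 6/34 = 17.6%, Line 1 11/35 = 31.4% → Line 1
Night shift: the new line 463/703 = 65.9%, Line 1 299/406 = 73.6% → Line 1
Swing shift: the new line 43/93 = 46.2%, Line 1 50/87 = 57.5% → Line 1
Overall: the new line 512/830 = 61.7%, Line 1 360/528 = 68.2% → Line 1
Line 1 wins overall and in every shift group — no reversal.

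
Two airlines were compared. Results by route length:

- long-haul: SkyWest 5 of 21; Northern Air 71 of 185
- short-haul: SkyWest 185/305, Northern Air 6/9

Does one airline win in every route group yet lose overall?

Yes

Long-haul: SkyWest 5/21 = 23.8%, Northern Air 71/185 = 38.4% → Northern Air
Short-haul: SkyWest 185/305 = 60.7%, Northern Air 6/9 = 66.7% → Northern Air
Overall: SkyWest 190/326 = 58.3%, Northern Air 77/194 = 39.7% → SkyWest
Northern Air wins each route group but SkyWest wins overall — the comparison reverses. Northern Air's flights skew toward long-haul, which has a lower base rate.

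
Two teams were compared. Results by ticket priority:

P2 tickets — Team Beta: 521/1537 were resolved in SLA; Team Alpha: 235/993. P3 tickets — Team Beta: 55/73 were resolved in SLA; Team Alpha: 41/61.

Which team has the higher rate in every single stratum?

Team Beta

P2: Team Beta 521/1537 = 33.9%, Team Alpha 235/993 = 23.7% → Team Beta
P3: Team Beta 55/73 = 75.3%, Team Alpha 41/61 = 67.2% → Team Beta
Team Beta has the higher rate in both groups.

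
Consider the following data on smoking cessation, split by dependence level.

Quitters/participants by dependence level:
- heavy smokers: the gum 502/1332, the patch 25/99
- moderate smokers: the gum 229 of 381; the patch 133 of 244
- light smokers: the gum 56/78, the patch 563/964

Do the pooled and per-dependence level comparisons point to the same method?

Heavy smokers: the gum 502/1332 = 37.7%, the patch 25/99 = 25.3% → the gum
Moderate smokers: the gum 229/381 = 60.1%, the patch 133/244 = 54.5% → the gum
Light smokers: the gum 56/78 = 71.8%, the patch 563/964 = 58.4% → the gum
Overall: the gum 787/1791 = 43.9%, the patch 721/1307 = 55.2% → the patch
The gum wins each dependence group but the patch wins overall — the comparison reverses. The gum's participants skew toward heavy smokers, which has a lower base rate.

No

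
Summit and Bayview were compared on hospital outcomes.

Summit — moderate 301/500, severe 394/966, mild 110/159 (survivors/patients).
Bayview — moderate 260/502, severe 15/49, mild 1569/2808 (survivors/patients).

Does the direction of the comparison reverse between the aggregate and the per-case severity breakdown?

Yes

Moderate: Summit 301/500 = 60.2%, Bayview 260/502 = 51.8% → Summit
Severe: Summit 394/966 = 40.8%, Bayview 15/49 = 30.6% → Summit
Mild: Summit 110/159 = 69.2%, Bayview 1569/2808 = 55.9% → Summit
Overall: Summit 805/1625 = 49.5%, Bayview 1844/3359 = 54.9% → Bayview
Summit wins each case group but Bayview wins overall — the comparison reverses. Summit's patients skew toward severe, which has a lower base rate.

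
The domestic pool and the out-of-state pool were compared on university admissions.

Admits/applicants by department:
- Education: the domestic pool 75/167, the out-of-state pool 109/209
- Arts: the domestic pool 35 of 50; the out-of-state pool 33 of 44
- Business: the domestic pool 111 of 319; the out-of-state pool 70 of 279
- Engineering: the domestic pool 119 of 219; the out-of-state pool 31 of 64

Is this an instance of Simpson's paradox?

Education: the domestic pool 75/167 = 44.9%, the out-of-state pool 109/209 = 52.2% → the out-of-state pool
Arts: the domestic pool 35/50 = 70.0%, the out-of-state pool 33/44 = 75.0% → the out-of-state pool
Business: the domestic pool 111/319 = 34.8%, the out-of-state pool 70/279 = 25.1% → the domestic pool
Engineering: the domestic pool 119/219 = 54.3%, the out-of-state pool 31/64 = 48.4% → the domestic pool
Overall: the domestic pool 340/755 = 45.0%, the out-of-state pool 243/596 = 40.8% → the domestic pool
Neither sweeps: the domestic pool wins 2 of 4 groups, the out-of-state pool wins 2. The domestic pool wins overall but not every group — no Simpson reversal.

No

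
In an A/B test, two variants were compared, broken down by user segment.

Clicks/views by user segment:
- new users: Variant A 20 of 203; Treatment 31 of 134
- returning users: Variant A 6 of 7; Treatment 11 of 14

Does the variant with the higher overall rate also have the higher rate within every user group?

New users: Variant A 20/203 = 9.9%, Treatment 31/134 = 23.1% → Treatment
Returning users: Variant A 6/7 = 85.7%, Treatment 11/14 = 78.6% → Variant A
Overall: Variant A 26/210 = 12.4%, Treatment 42/148 = 28.4% → Treatment
Neither sweeps: Variant A wins 1 of 2 groups, Treatment wins 1. Treatment wins overall but not every group — no Simpson reversal.

No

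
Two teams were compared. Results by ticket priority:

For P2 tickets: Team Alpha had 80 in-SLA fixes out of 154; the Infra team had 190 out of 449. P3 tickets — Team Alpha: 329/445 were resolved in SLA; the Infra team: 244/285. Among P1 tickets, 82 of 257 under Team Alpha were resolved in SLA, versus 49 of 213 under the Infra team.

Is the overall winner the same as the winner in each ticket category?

P2: Team Alpha 80/154 = 51.9%, the Infra team 190/449 = 42.3% → Team Alpha
P3: Team Alpha 329/445 = 73.9%, the Infra team 244/285 = 85.6% → the Infra team
P1: Team Alpha 82/257 = 31.9%, the Infra team 49/213 = 23.0% → Team Alpha
Overall: Team Alpha 491/856 = 57.4%, the Infra team 483/947 = 51.0% → Team Alpha
Neither sweeps: Team Alpha wins 2 of 3 groups, the Infra team wins 1. Team Alpha wins overall but not every group — no Simpson reversal.

No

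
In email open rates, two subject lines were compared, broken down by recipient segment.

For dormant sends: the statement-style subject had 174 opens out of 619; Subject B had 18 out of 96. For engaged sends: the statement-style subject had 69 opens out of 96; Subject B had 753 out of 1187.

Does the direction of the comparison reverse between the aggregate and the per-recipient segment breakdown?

Dormant: the statement-style subject 174/619 = 28.1%, Subject B 18/96 = 18.8% → the statement-style subject
Engaged: the statement-style subject 69/96 = 71.9%, Subject B 753/1187 = 63.4% → the statement-style subject
Overall: the statement-style subject 243/715 = 34.0%, Subject B 771/1283 = 60.1% → Subject B
The statement-style subject wins each recipient group but Subject B wins overall — the comparison reverses. The statement-style subject's sends skew toward dormant, which has a lower base rate.

Yes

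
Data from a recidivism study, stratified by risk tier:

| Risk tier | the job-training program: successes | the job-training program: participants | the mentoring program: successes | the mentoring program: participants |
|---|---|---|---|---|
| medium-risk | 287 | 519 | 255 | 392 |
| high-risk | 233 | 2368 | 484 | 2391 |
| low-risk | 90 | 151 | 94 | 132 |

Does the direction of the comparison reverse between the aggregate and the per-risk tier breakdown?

No

Medium-risk: the job-training program 287/519 = 55.3%, the mentoring program 255/392 = 65.1% → the mentoring program
High-risk: the job-training program 233/2368 = 9.8%, the mentoring program 484/2391 = 20.2% → the mentoring program
Low-risk: the job-training program 90/151 = 59.6%, the mentoring program 94/132 = 71.2% → the mentoring program
Overall: the job-training program 610/3038 = 20.1%, the mentoring program 833/2915 = 28.6% → the mentoring program
The mentoring program wins overall and in every risk group — no reversal.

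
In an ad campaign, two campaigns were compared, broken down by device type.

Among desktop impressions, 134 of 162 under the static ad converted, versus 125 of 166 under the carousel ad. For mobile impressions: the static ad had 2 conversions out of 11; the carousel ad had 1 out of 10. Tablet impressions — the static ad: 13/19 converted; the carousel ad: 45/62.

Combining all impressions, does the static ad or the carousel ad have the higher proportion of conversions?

the static ad

Desktop: the static ad 134/162 = 82.7%, the carousel ad 125/166 = 75.3% → the static ad
Mobile: the static ad 2/11 = 18.2%, the carousel ad 1/10 = 10.0% → the static ad
Tablet: the static ad 13/19 = 68.4%, the carousel ad 45/62 = 72.6% → the carousel ad
Overall: the static ad 149/192 = 77.6%, the carousel ad 171/238 = 71.8% → the static ad
(Neither sweeps every device group, but the static ad has the higher pooled rate.)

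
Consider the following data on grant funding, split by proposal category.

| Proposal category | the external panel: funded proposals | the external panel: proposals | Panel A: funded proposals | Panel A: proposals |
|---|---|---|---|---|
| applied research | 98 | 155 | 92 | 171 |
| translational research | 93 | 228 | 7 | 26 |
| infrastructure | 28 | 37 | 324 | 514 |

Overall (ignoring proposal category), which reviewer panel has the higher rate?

Panel A

Applied research: the external panel 98/155 = 63.2%, Panel A 92/171 = 53.8% → the external panel
Translational research: the external panel 93/228 = 40.8%, Panel A 7/26 = 26.9% → the external panel
Infrastructure: the external panel 28/37 = 75.7%, Panel A 324/514 = 63.0% → the external panel
Overall: the external panel 219/420 = 52.1%, Panel A 423/711 = 59.5% → Panel A
(The external panel wins every proposal group but Panel A wins overall — the external panel's proposals skew toward the low-rate translational research group.)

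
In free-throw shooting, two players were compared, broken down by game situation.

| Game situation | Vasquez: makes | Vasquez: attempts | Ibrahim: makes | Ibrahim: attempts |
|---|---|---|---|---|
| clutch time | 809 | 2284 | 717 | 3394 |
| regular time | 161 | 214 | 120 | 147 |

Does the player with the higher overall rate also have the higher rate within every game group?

No

Clutch time: Vasquez 809/2284 = 35.4%, Ibrahim 717/3394 = 21.1% → Vasquez
Regular time: Vasquez 161/214 = 75.2%, Ibrahim 120/147 = 81.6% → Ibrahim
Overall: Vasquez 970/2498 = 38.8%, Ibrahim 837/3541 = 23.6% → Vasquez
Neither sweeps: Vasquez wins 1 of 2 groups, Ibrahim wins 1. Vasquez wins overall but not every group — no Simpson reversal.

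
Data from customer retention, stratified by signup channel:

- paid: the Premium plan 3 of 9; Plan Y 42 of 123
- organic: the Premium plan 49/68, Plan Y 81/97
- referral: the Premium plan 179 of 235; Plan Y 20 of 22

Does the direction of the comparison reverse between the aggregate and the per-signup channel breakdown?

Paid: the Premium plan 3/9 = 33.3%, Plan Y 42/123 = 34.1% → Plan Y
Organic: the Premium plan 49/68 = 72.1%, Plan Y 81/97 = 83.5% → Plan Y
Referral: the Premium plan 179/235 = 76.2%, Plan Y 20/22 = 90.9% → Plan Y
Overall: the Premium plan 231/312 = 74.0%, Plan Y 143/242 = 59.1% → the Premium plan
Plan Y wins each signup group but the Premium plan wins overall — the comparison reverses. Plan Y's customers skew toward paid, which has a lower base rate.

Yes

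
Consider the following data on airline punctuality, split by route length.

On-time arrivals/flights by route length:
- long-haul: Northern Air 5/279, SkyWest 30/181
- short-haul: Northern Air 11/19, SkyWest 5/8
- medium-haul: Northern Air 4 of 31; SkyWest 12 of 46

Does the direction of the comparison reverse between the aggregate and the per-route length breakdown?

No

Long-haul: Northern Air 5/279 = 1.8%, SkyWest 30/181 = 16.6% → SkyWest
Short-haul: Northern Air 11/19 = 57.9%, SkyWest 5/8 = 62.5% → SkyWest
Medium-haul: Northern Air 4/31 = 12.9%, SkyWest 12/46 = 26.1% → SkyWest
Overall: Northern Air 20/329 = 6.1%, SkyWest 47/235 = 20.0% → SkyWest
SkyWest wins overall and in every route group — no reversal.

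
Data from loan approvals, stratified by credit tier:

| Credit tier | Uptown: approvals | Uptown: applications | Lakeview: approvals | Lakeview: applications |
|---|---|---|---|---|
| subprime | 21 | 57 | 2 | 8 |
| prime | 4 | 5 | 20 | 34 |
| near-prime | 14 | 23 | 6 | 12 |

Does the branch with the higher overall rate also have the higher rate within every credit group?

Subprime: Uptown 21/57 = 36.8%, Lakeview 2/8 = 25.0% → Uptown
Prime: Uptown 4/5 = 80.0%, Lakeview 20/34 = 58.8% → Uptown
Near-prime: Uptown 14/23 = 60.9%, Lakeview 6/12 = 50.0% → Uptown
Overall: Uptown 39/85 = 45.9%, Lakeview 28/54 = 51.9% → Lakeview
Uptown wins each credit group but Lakeview wins overall — the comparison reverses. Uptown's applications skew toward subprime, which has a lower base rate.

No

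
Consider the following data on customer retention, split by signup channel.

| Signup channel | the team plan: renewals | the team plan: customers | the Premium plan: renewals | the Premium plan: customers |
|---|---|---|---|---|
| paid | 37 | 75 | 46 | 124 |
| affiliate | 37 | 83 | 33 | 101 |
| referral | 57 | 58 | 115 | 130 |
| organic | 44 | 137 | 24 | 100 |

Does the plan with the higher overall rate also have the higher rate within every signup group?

Paid: the team plan 37/75 = 49.3%, the Premium plan 46/124 = 37.1% → the team plan
Affiliate: the team plan 37/83 = 44.6%, the Premium plan 33/101 = 32.7% → the team plan
Referral: the team plan 57/58 = 98.3%, the Premium plan 115/130 = 88.5% → the team plan
Organic: the team plan 44/137 = 32.1%, the Premium plan 24/100 = 24.0% → the team plan
Overall: the team plan 175/353 = 49.6%, the Premium plan 218/455 = 47.9% → the team plan
The team plan wins overall and in every signup group — no reversal.

Yes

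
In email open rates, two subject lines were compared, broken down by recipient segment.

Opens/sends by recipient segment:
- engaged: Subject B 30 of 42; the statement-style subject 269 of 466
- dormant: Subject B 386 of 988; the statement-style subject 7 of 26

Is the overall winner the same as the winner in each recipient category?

No

Engaged: Subject B 30/42 = 71.4%, the statement-style subject 269/466 = 57.7% → Subject B
Dormant: Subject B 386/988 = 39.1%, the statement-style subject 7/26 = 26.9% → Subject B
Overall: Subject B 416/1030 = 40.4%, the statement-style subject 276/492 = 56.1% → the statement-style subject
Subject B wins each recipient group but the statement-style subject wins overall — the comparison reverses. Subject B's sends skew toward dormant, which has a lower base rate.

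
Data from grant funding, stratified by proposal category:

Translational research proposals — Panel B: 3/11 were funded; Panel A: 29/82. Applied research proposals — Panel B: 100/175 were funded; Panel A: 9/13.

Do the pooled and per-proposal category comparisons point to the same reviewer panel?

Translational research: Panel B 3/11 = 27.3%, Panel A 29/82 = 35.4% → Panel A
Applied research: Panel B 100/175 = 57.1%, Panel A 9/13 = 69.2% → Panel A
Overall: Panel B 103/186 = 55.4%, Panel A 38/95 = 40.0% → Panel B
Panel A wins each proposal group but Panel B wins overall — the comparison reverses. Panel A's proposals skew toward translational research, which has a lower base rate.

No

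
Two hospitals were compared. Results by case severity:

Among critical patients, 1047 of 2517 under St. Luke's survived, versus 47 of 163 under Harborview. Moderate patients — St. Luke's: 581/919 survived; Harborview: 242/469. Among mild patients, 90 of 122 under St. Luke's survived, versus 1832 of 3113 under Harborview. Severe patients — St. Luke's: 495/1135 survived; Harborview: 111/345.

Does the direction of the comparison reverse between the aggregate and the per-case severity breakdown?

Yes

Critical: St. Luke's 1047/2517 = 41.6%, Harborview 47/163 = 28.8% → St. Luke's
Moderate: St. Luke's 581/919 = 63.2%, Harborview 242/469 = 51.6% → St. Luke's
Mild: St. Luke's 90/122 = 73.8%, Harborview 1832/3113 = 58.8% → St. Luke's
Severe: St. Luke's 495/1135 = 43.6%, Harborview 111/345 = 32.2% → St. Luke's
Overall: St. Luke's 2213/4693 = 47.2%, Harborview 2232/4090 = 54.6% → Harborview
St. Luke's wins each case group but Harborview wins overall — the comparison reverses. St. Luke's's patients skew toward critical, which has a lower base rate.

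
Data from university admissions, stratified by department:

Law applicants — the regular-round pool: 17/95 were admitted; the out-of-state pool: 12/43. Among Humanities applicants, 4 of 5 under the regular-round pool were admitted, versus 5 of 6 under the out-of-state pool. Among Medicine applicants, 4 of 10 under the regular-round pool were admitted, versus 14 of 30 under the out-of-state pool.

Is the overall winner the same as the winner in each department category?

Law: the regular-round pool 17/95 = 17.9%, the out-of-state pool 12/43 = 27.9% → the out-of-state pool
Humanities: the regular-round pool 4/5 = 80.0%, the out-of-state pool 5/6 = 83.3% → the out-of-state pool
Medicine: the regular-round pool 4/10 = 40.0%, the out-of-state pool 14/30 = 46.7% → the out-of-state pool
Overall: the regular-round pool 25/110 = 22.7%, the out-of-state pool 31/79 = 39.2% → the out-of-state pool
The out-of-state pool wins overall and in every department group — no reversal.

Yes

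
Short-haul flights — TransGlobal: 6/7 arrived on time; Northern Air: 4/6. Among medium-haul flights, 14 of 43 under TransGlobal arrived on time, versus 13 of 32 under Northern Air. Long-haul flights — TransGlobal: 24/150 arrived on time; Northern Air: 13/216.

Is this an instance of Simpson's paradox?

No

Short-haul: TransGlobal 6/7 = 85.7%, Northern Air 4/6 = 66.7% → TransGlobal
Medium-haul: TransGlobal 14/43 = 32.6%, Northern Air 13/32 = 40.6% → Northern Air
Long-haul: TransGlobal 24/150 = 16.0%, Northern Air 13/216 = 6.0% → TransGlobal
Overall: TransGlobal 44/200 = 22.0%, Northern Air 30/254 = 11.8% → TransGlobal
Neither sweeps: TransGlobal wins 2 of 3 groups, Northern Air wins 1. TransGlobal wins overall but not every group — no Simpson reversal.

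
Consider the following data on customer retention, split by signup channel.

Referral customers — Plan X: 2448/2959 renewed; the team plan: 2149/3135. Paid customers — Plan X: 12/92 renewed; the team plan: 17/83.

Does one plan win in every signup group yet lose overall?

Referral: Plan X 2448/2959 = 82.7%, the team plan 2149/3135 = 68.5% → Plan X
Paid: Plan X 12/92 = 13.0%, the team plan 17/83 = 20.5% → the team plan
Overall: Plan X 2460/3051 = 80.6%, the team plan 2166/3218 = 67.3% → Plan X
Neither sweeps: Plan X wins 1 of 2 groups, the team plan wins 1. Plan X wins overall but not every group — no Simpson reversal.

No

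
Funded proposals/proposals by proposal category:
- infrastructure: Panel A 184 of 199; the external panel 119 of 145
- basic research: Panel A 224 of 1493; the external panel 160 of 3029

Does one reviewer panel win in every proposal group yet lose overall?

No

Infrastructure: Panel A 184/199 = 92.5%, the external panel 119/145 = 82.1% → Panel A
Basic research: Panel A 224/1493 = 15.0%, the external panel 160/3029 = 5.3% → Panel A
Overall: Panel A 408/1692 = 24.1%, the external panel 279/3174 = 8.8% → Panel A
Panel A wins overall and in every proposal group — no reversal.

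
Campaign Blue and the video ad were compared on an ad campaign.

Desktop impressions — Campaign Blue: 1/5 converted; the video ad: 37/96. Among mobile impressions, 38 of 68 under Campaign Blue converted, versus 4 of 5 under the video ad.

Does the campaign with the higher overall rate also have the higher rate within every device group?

No

Desktop: Campaign Blue 1/5 = 20.0%, the video ad 37/96 = 38.5% → the video ad
Mobile: Campaign Blue 38/68 = 55.9%, the video ad 4/5 = 80.0% → the video ad
Overall: Campaign Blue 39/73 = 53.4%, the video ad 41/101 = 40.6% → Campaign Blue
The video ad wins each device group but Campaign Blue wins overall — the comparison reverses. The video ad's impressions skew toward desktop, which has a lower base rate.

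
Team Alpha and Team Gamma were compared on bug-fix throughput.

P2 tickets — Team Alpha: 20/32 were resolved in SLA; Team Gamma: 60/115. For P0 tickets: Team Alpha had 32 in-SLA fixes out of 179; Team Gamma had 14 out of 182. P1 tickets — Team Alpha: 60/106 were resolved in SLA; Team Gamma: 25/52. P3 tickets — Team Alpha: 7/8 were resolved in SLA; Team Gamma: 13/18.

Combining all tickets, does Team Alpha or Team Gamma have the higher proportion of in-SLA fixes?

P2: Team Alpha 20/32 = 62.5%, Team Gamma 60/115 = 52.2% → Team Alpha
P0: Team Alpha 32/179 = 17.9%, Team Gamma 14/182 = 7.7% → Team Alpha
P1: Team Alpha 60/106 = 56.6%, Team Gamma 25/52 = 48.1% → Team Alpha
P3: Team Alpha 7/8 = 87.5%, Team Gamma 13/18 = 72.2% → Team Alpha
Overall: Team Alpha 119/325 = 36.6%, Team Gamma 112/367 = 30.5% → Team Alpha

Team Alpha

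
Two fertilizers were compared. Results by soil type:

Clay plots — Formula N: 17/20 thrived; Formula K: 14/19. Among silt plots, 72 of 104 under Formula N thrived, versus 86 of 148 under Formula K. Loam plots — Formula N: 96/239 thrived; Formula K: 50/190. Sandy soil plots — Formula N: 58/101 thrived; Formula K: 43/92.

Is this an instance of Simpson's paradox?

Clay: Formula N 17/20 = 85.0%, Formula K 14/19 = 73.7% → Formula N
Silt: Formula N 72/104 = 69.2%, Formula K 86/148 = 58.1% → Formula N
Loam: Formula N 96/239 = 40.2%, Formula K 50/190 = 26.3% → Formula N
Sandy soil: Formula N 58/101 = 57.4%, Formula K 43/92 = 46.7% → Formula N
Overall: Formula N 243/464 = 52.4%, Formula K 193/449 = 43.0% → Formula N
Formula N wins overall and in every soil group — no reversal.

No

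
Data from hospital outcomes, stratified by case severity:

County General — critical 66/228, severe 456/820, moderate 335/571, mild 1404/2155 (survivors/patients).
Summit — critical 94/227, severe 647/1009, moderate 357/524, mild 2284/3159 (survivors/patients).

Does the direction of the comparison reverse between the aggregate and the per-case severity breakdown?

Critical: County General 66/228 = 28.9%, Summit 94/227 = 41.4% → Summit
Severe: County General 456/820 = 55.6%, Summit 647/1009 = 64.1% → Summit
Moderate: County General 335/571 = 58.7%, Summit 357/524 = 68.1% → Summit
Mild: County General 1404/2155 = 65.2%, Summit 2284/3159 = 72.3% → Summit
Overall: County General 2261/3774 = 59.9%, Summit 3382/4919 = 68.8% → Summit
Summit wins overall and in every case group — no reversal.

No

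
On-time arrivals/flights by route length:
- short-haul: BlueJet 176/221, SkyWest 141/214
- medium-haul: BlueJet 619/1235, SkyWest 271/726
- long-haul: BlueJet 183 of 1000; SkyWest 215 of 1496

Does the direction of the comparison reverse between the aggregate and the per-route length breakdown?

Short-haul: BlueJet 176/221 = 79.6%, SkyWest 141/214 = 65.9% → BlueJet
Medium-haul: BlueJet 619/1235 = 50.1%, SkyWest 271/726 = 37.3% → BlueJet
Long-haul: BlueJet 183/1000 = 18.3%, SkyWest 215/1496 = 14.4% → BlueJet
Overall: BlueJet 978/2456 = 39.8%, SkyWest 627/2436 = 25.7% → BlueJet
BlueJet wins overall and in every route group — no reversal.

No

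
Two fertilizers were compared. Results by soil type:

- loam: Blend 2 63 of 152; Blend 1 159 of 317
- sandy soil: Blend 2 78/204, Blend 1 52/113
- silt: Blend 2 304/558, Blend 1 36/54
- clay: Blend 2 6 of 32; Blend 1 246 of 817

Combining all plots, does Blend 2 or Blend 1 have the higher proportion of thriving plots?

Loam: Blend 2 63/152 = 41.4%, Blend 1 159/317 = 50.2% → Blend 1
Sandy soil: Blend 2 78/204 = 38.2%, Blend 1 52/113 = 46.0% → Blend 1
Silt: Blend 2 304/558 = 54.5%, Blend 1 36/54 = 66.7% → Blend 1
Clay: Blend 2 6/32 = 18.8%, Blend 1 246/817 = 30.1% → Blend 1
Overall: Blend 2 451/946 = 47.7%, Blend 1 493/1301 = 37.9% → Blend 2
(Blend 1 wins every soil group but Blend 2 wins overall — Blend 1's plots skew toward the low-rate clay group.)

Blend 2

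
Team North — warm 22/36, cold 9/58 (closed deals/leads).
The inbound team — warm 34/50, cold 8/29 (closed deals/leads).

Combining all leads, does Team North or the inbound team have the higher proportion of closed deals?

Warm: Team North 22/36 = 61.1%, the inbound team 34/50 = 68.0% → the inbound team
Cold: Team North 9/58 = 15.5%, the inbound team 8/29 = 27.6% → the inbound team
Overall: Team North 31/94 = 33.0%, the inbound team 42/79 = 53.2% → the inbound team

the inbound team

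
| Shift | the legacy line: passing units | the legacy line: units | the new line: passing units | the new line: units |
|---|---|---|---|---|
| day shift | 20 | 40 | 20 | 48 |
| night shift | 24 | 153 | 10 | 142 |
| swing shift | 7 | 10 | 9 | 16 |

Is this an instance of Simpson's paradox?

No

Day shift: the legacy line 20/40 = 50.0%, the new line 20/48 = 41.7% → the legacy line
Night shift: the legacy line 24/153 = 15.7%, the new line 10/142 = 7.0% → the legacy line
Swing shift: the legacy line 7/10 = 70.0%, the new line 9/16 = 56.2% → the legacy line
Overall: the legacy line 51/203 = 25.1%, the new line 39/206 = 18.9% → the legacy line
The legacy line wins overall and in every shift group — no reversal.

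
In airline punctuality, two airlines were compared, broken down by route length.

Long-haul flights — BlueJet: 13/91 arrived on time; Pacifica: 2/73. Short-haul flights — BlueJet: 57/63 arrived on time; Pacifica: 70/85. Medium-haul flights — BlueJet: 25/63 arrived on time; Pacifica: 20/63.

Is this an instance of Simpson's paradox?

No

Long-haul: BlueJet 13/91 = 14.3%, Pacifica 2/73 = 2.7% → BlueJet
Short-haul: BlueJet 57/63 = 90.5%, Pacifica 70/85 = 82.4% → BlueJet
Medium-haul: BlueJet 25/63 = 39.7%, Pacifica 20/63 = 31.7% → BlueJet
Overall: BlueJet 95/217 = 43.8%, Pacifica 92/221 = 41.6% → BlueJet
BlueJet wins overall and in every route group — no reversal.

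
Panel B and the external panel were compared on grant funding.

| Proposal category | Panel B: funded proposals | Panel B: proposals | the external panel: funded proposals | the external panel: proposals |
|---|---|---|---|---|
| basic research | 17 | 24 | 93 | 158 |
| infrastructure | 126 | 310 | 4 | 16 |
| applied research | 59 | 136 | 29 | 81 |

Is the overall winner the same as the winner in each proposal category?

Basic research: Panel B 17/24 = 70.8%, the external panel 93/158 = 58.9% → Panel B
Infrastructure: Panel B 126/310 = 40.6%, the external panel 4/16 = 25.0% → Panel B
Applied research: Panel B 59/136 = 43.4%, the external panel 29/81 = 35.8% → Panel B
Overall: Panel B 202/470 = 43.0%, the external panel 126/255 = 49.4% → the external panel
Panel B wins each proposal group but the external panel wins overall — the comparison reverses. Panel B's proposals skew toward infrastructure, which has a lower base rate.

No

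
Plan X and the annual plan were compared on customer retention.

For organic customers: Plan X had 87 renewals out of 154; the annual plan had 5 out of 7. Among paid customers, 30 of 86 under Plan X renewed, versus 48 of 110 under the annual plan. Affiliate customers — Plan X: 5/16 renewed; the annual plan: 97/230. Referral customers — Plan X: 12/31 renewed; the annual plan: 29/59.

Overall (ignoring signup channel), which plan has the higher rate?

Organic: Plan X 87/154 = 56.5%, the annual plan 5/7 = 71.4% → the annual plan
Paid: Plan X 30/86 = 34.9%, the annual plan 48/110 = 43.6% → the annual plan
Affiliate: Plan X 5/16 = 31.2%, the annual plan 97/230 = 42.2% → the annual plan
Referral: Plan X 12/31 = 38.7%, the annual plan 29/59 = 49.2% → the annual plan
Overall: Plan X 134/287 = 46.7%, the annual plan 179/406 = 44.1% → Plan X
(The annual plan wins every signup group but Plan X wins overall — the annual plan's customers skew toward the low-rate affiliate group.)

Plan X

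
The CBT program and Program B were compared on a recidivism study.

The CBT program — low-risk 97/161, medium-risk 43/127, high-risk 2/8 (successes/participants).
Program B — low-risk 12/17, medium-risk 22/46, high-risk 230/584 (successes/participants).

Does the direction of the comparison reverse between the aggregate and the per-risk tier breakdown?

Yes

Low-risk: the CBT program 97/161 = 60.2%, Program B 12/17 = 70.6% → Program B
Medium-risk: the CBT program 43/127 = 33.9%, Program B 22/46 = 47.8% → Program B
High-risk: the CBT program 2/8 = 25.0%, Program B 230/584 = 39.4% → Program B
Overall: the CBT program 142/296 = 48.0%, Program B 264/647 = 40.8% → the CBT program
Program B wins each risk group but the CBT program wins overall — the comparison reverses. Program B's participants skew toward high-risk, which has a lower base rate.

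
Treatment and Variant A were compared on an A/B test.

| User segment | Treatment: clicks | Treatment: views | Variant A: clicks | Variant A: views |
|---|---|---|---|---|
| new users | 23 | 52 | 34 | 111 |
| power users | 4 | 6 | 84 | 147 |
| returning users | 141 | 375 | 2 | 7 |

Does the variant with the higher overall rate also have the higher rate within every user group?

No

New users: Treatment 23/52 = 44.2%, Variant A 34/111 = 30.6% → Treatment
Power users: Treatment 4/6 = 66.7%, Variant A 84/147 = 57.1% → Treatment
Returning users: Treatment 141/375 = 37.6%, Variant A 2/7 = 28.6% → Treatment
Overall: Treatment 168/433 = 38.8%, Variant A 120/265 = 45.3% → Variant A
Treatment wins each user group but Variant A wins overall — the comparison reverses. Treatment's views skew toward returning users, which has a lower base rate.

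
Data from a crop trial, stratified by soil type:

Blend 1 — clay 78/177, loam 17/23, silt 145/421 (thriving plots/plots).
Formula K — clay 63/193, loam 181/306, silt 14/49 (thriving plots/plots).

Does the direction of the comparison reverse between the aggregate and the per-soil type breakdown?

Clay: Blend 1 78/177 = 44.1%, Formula K 63/193 = 32.6% → Blend 1
Loam: Blend 1 17/23 = 73.9%, Formula K 181/306 = 59.2% → Blend 1
Silt: Blend 1 145/421 = 34.4%, Formula K 14/49 = 28.6% → Blend 1
Overall: Blend 1 240/621 = 38.6%, Formula K 258/548 = 47.1% → Formula K
Blend 1 wins each soil group but Formula K wins overall — the comparison reverses. Blend 1's plots skew toward silt, which has a lower base rate.

Yes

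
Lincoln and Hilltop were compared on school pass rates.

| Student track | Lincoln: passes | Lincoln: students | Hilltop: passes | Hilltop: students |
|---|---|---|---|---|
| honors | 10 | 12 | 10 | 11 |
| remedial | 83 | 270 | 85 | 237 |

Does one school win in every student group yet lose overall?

Honors: Lincoln 10/12 = 83.3%, Hilltop 10/11 = 90.9% → Hilltop
Remedial: Lincoln 83/270 = 30.7%, Hilltop 85/237 = 35.9% → Hilltop
Overall: Lincoln 93/282 = 33.0%, Hilltop 95/248 = 38.3% → Hilltop
Hilltop wins overall and in every student group — no reversal.

No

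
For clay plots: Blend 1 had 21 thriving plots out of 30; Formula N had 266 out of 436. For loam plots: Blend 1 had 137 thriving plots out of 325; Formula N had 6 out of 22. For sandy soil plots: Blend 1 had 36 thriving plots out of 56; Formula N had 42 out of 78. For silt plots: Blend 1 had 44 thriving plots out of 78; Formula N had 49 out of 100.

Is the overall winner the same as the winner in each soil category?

No

Clay: Blend 1 21/30 = 70.0%, Formula N 266/436 = 61.0% → Blend 1
Loam: Blend 1 137/325 = 42.2%, Formula N 6/22 = 27.3% → Blend 1
Sandy soil: Blend 1 36/56 = 64.3%, Formula N 42/78 = 53.8% → Blend 1
Silt: Blend 1 44/78 = 56.4%, Formula N 49/100 = 49.0% → Blend 1
Overall: Blend 1 238/489 = 48.7%, Formula N 363/636 = 57.1% → Formula N
Blend 1 wins each soil group but Formula N wins overall — the comparison reverses. Blend 1's plots skew toward loam, which has a lower base rate.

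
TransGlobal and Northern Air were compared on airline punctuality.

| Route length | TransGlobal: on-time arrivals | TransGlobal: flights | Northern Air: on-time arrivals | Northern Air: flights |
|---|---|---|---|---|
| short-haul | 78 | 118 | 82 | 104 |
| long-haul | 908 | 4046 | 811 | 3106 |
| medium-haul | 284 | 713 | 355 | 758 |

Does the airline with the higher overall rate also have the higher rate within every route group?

Short-haul: TransGlobal 78/118 = 66.1%, Northern Air 82/104 = 78.8% → Northern Air
Long-haul: TransGlobal 908/4046 = 22.4%, Northern Air 811/3106 = 26.1% → Northern Air
Medium-haul: TransGlobal 284/713 = 39.8%, Northern Air 355/758 = 46.8% → Northern Air
Overall: TransGlobal 1270/4877 = 26.0%, Northern Air 1248/3968 = 31.5% → Northern Air
Northern Air wins overall and in every route group — no reversal.

Yes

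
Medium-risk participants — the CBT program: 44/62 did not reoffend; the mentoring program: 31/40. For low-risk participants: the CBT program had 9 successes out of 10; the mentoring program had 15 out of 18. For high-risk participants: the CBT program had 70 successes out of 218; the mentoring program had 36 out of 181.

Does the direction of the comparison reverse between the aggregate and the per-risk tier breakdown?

No

Medium-risk: the CBT program 44/62 = 71.0%, the mentoring program 31/40 = 77.5% → the mentoring program
Low-risk: the CBT program 9/10 = 90.0%, the mentoring program 15/18 = 83.3% → the CBT program
High-risk: the CBT program 70/218 = 32.1%, the mentoring program 36/181 = 19.9% → the CBT program
Overall: the CBT program 123/290 = 42.4%, the mentoring program 82/239 = 34.3% → the CBT program
Neither sweeps: the CBT program wins 2 of 3 groups, the mentoring program wins 1. The CBT program wins overall but not every group — no Simpson reversal.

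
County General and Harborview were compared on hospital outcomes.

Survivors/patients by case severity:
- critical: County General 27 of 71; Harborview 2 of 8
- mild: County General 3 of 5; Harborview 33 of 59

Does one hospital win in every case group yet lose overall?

Yes

Critical: County General 27/71 = 38.0%, Harborview 2/8 = 25.0% → County General
Mild: County General 3/5 = 60.0%, Harborview 33/59 = 55.9% → County General
Overall: County General 30/76 = 39.5%, Harborview 35/67 = 52.2% → Harborview
County General wins each case group but Harborview wins overall — the comparison reverses. County General's patients skew toward critical, which has a lower base rate.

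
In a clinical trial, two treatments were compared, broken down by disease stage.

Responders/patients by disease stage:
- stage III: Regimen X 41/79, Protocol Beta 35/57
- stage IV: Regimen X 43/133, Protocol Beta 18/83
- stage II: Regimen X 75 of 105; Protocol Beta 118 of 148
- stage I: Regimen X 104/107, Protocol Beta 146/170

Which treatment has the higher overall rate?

Stage III: Regimen X 41/79 = 51.9%, Protocol Beta 35/57 = 61.4% → Protocol Beta
Stage IV: Regimen X 43/133 = 32.3%, Protocol Beta 18/83 = 21.7% → Regimen X
Stage II: Regimen X 75/105 = 71.4%, Protocol Beta 118/148 = 79.7% → Protocol Beta
Stage I: Regimen X 104/107 = 97.2%, Protocol Beta 146/170 = 85.9% → Regimen X
Overall: Regimen X 263/424 = 62.0%, Protocol Beta 317/458 = 69.2% → Protocol Beta
(Neither sweeps every disease group, but Protocol Beta has the higher pooled rate.)

Protocol Beta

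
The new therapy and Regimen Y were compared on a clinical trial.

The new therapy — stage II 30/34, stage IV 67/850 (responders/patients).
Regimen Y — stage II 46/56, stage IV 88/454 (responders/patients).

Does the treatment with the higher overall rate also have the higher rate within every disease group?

No

Stage II: the new therapy 30/34 = 88.2%, Regimen Y 46/56 = 82.1% → the new therapy
Stage IV: the new therapy 67/850 = 7.9%, Regimen Y 88/454 = 19.4% → Regimen Y
Overall: the new therapy 97/884 = 11.0%, Regimen Y 134/510 = 26.3% → Regimen Y
Neither sweeps: the new therapy wins 1 of 2 groups, Regimen Y wins 1. Regimen Y wins overall but not every group — no Simpson reversal.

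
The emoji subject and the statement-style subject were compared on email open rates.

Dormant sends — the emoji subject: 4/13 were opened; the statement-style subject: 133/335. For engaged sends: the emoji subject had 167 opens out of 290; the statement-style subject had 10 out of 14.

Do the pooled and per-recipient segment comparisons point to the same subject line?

No

Dormant: the emoji subject 4/13 = 30.8%, the statement-style subject 133/335 = 39.7% → the statement-style subject
Engaged: the emoji subject 167/290 = 57.6%, the statement-style subject 10/14 = 71.4% → the statement-style subject
Overall: the emoji subject 171/303 = 56.4%, the statement-style subject 143/349 = 41.0% → the emoji subject
The statement-style subject wins each recipient group but the emoji subject wins overall — the comparison reverses. The statement-style subject's sends skew toward dormant, which has a lower base rate.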